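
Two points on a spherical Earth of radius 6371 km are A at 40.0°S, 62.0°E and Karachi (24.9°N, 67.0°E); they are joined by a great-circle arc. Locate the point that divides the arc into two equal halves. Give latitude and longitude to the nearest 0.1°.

From cos δ = sin φ₁ sin φ₂ + cos φ₁ cos φ₂ cos Δλ, the central angle is δ ≈ 1.136 rad (65.1°).
Interpolate at f = 1/2 with slerp weights a = sin((1−f)δ)/sin δ ≈ 0.593, b = sin(fδ)/sin δ ≈ 0.593.
p = a·p₁ + b·p₂ ≈ (0.423, 0.896, -0.132); φ = arcsin(p_z) ≈ -7.56°, λ = atan2(p_y, p_x) ≈ 64.71°.

≈ 7.6°S, 64.7°E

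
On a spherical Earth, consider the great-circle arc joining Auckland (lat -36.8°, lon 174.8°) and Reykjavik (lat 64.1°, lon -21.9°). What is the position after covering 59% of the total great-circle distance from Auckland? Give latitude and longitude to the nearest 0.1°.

From cos δ = sin φ₁ sin φ₂ + cos φ₁ cos φ₂ cos Δλ, the central angle is δ ≈ 2.634 rad (150.9°).
Interpolate at f = 0.59 with slerp weights a = sin((1−f)δ)/sin δ ≈ 1.814, b = sin(fδ)/sin δ ≈ 2.057.
p = a·p₁ + b·p₂ ≈ (-0.613, -0.203, 0.763); φ = arcsin(p_z) ≈ 49.77°, λ = atan2(p_y, p_x) ≈ -161.64°.

≈ lat 49.8°, lon -161.6°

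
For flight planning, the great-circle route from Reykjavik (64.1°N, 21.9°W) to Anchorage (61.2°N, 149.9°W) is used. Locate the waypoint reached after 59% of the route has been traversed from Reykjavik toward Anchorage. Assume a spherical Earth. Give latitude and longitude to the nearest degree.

From cos δ = sin φ₁ sin φ₂ + cos φ₁ cos φ₂ cos Δλ, the central angle is δ ≈ 0.852 rad (48.8°).
Interpolate at f = 0.59 with slerp weights a = sin((1−f)δ)/sin δ ≈ 0.455, b = sin(fδ)/sin δ ≈ 0.640.
p = a·p₁ + b·p₂ ≈ (-0.082, -0.229, 0.970); φ = arcsin(p_z) ≈ 75.93°, λ = atan2(p_y, p_x) ≈ -109.83°.

≈ 76°N, 110°W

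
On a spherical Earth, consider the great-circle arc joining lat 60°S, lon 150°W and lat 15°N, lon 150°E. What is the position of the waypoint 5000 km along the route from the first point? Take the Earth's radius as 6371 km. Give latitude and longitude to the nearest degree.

≈ lat 25°S, lon 169°E

Convert each endpoint to a unit vector on the sphere (x = cos φ cos λ, y = cos φ sin λ, z = sin φ).
The central angle between the endpoints is δ = arccos(p₁·p₂) ≈ 1.553 rad (89.0°). The total great-circle distance is δ·R ≈ 1.553 × 6371 ≈ 9897 km, so the target fraction is f = 5000/9897 ≈ 0.505.
Interpolate at f ≈ 0.505 with slerp weights a = sin((1−f)δ)/sin δ ≈ 0.695, b = sin(fδ)/sin δ ≈ 0.707.
p = a·p₁ + b·p₂ ≈ (-0.892, 0.168, -0.419); φ = arcsin(p_z) ≈ -24.78°, λ = atan2(p_y, p_x) ≈ 169.37°.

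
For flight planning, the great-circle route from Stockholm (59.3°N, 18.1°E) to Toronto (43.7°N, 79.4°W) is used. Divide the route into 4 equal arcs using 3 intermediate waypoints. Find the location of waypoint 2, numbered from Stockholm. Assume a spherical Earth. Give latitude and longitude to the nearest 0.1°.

≈ (61.9°N, 41.8°W)

Convert each endpoint to a unit vector on the sphere (x = cos φ cos λ, y = cos φ sin λ, z = sin φ).
The central angle between the endpoints is δ = arccos(p₁·p₂) ≈ 0.993 rad (56.9°).
Interpolate at f = 2/4 with slerp weights a = sin((1−f)δ)/sin δ ≈ 0.569, b = sin(fδ)/sin δ ≈ 0.569.
p = a·p₁ + b·p₂ ≈ (0.352, -0.314, 0.882); φ = arcsin(p_z) ≈ 61.88°, λ = atan2(p_y, p_x) ≈ -41.76°.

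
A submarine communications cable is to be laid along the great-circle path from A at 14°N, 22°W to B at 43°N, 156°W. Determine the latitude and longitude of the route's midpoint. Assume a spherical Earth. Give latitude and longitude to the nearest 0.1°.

Convert each endpoint to a unit vector on the sphere (x = cos φ cos λ, y = cos φ sin λ, z = sin φ).
The central angle between the endpoints is δ = arccos(p₁·p₂) ≈ 1.905 rad (109.1°).
Interpolate at f = 1/2 with slerp weights a = sin((1−f)δ)/sin δ ≈ 0.863, b = sin(fδ)/sin δ ≈ 0.863.
p = a·p₁ + b·p₂ ≈ (0.200, -0.570, 0.797); φ = arcsin(p_z) ≈ 52.84°, λ = atan2(p_y, p_x) ≈ -70.70°.

≈ 52.8°N, 70.7°W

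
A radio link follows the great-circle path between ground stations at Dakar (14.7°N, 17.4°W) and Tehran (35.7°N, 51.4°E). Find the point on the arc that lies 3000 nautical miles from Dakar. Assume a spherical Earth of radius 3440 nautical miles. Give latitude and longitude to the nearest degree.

Write both endpoints as unit vectors p₁, p₂ with components (cos φ cos λ, cos φ sin λ, sin φ).
The central angle between the endpoints is δ = arccos(p₁·p₂) ≈ 1.124 rad (64.4°). The total great-circle distance is δ·R ≈ 1.124 × 3440 ≈ 3866 nmi, so the target fraction is f = 3000/3866 ≈ 0.776.
Interpolate at f ≈ 0.776 with slerp weights a = sin((1−f)δ)/sin δ ≈ 0.276, b = sin(fδ)/sin δ ≈ 0.849.
p = a·p₁ + b·p₂ ≈ (0.685, 0.459, 0.566); φ = arcsin(p_z) ≈ 34.44°, λ = atan2(p_y, p_x) ≈ 33.81°.

≈ 34°N, 34°E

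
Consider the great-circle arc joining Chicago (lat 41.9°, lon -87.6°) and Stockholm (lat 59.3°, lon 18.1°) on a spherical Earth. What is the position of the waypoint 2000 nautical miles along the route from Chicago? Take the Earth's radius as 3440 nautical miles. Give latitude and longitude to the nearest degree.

≈ lat 64°, lon -44°

Write both endpoints as unit vectors p₁, p₂ with components (cos φ cos λ, cos φ sin λ, sin φ).
The central angle between the endpoints is δ = arccos(p₁·p₂) ≈ 1.080 rad (61.9°). The total great-circle distance is δ·R ≈ 1.080 × 3440 ≈ 3715 nmi, so the target fraction is f = 2000/3715 ≈ 0.538.
Interpolate at f ≈ 0.538 with slerp weights a = sin((1−f)δ)/sin δ ≈ 0.542, b = sin(fδ)/sin δ ≈ 0.623.
p = a·p₁ + b·p₂ ≈ (0.319, -0.304, 0.898); φ = arcsin(p_z) ≈ 63.83°, λ = atan2(p_y, p_x) ≈ -43.65°.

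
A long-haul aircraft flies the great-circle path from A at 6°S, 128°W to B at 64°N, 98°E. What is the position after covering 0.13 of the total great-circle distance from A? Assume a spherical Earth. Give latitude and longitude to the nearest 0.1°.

≈ 7.8°N, 133.1°W

The haversine formula gives a central angle δ ≈ 1.979 rad (113.4°) between the endpoints.
Interpolate at f = 0.13 with slerp weights a = sin((1−f)δ)/sin δ ≈ 1.077, b = sin(fδ)/sin δ ≈ 0.277.
p = a·p₁ + b·p₂ ≈ (-0.676, -0.724, 0.137); φ = arcsin(p_z) ≈ 7.85°, λ = atan2(p_y, p_x) ≈ -133.06°.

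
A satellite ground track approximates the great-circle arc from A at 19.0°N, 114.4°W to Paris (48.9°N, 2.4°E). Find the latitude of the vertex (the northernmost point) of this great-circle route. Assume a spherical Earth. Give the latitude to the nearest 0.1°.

≈ 56.3°N

The great circle lies in the plane with unit normal n̂ = (p₁ × p₂)/|p₁ × p₂|.
Here n̂_z ≈ +0.555; the vertex latitude is φ_max = arccos|n̂_z| ≈ 56.3°.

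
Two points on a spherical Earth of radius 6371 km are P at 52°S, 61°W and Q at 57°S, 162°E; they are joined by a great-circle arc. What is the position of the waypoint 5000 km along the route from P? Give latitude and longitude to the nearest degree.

The haversine formula gives a central angle δ ≈ 1.142 rad (65.4°) between the endpoints. The total great-circle distance is δ·R ≈ 1.142 × 6371 ≈ 7277 km, so the target fraction is f = 5000/7277 ≈ 0.687.
Interpolate at f ≈ 0.687 with slerp weights a = sin((1−f)δ)/sin δ ≈ 0.385, b = sin(fδ)/sin δ ≈ 0.777.
p = a·p₁ + b·p₂ ≈ (-0.288, -0.076, -0.955); φ = arcsin(p_z) ≈ -72.68°, λ = atan2(p_y, p_x) ≈ -165.14°.

≈ 73°S, 165°W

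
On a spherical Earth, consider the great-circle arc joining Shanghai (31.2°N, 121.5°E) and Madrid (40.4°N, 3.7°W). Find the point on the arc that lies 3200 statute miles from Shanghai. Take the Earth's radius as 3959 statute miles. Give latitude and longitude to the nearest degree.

The haversine formula gives a central angle δ ≈ 1.611 rad (92.3°) between the endpoints. The total great-circle distance is δ·R ≈ 1.611 × 3959 ≈ 6376 mi, so the target fraction is f = 3200/6376 ≈ 0.502.
Interpolate at f ≈ 0.502 with slerp weights a = sin((1−f)δ)/sin δ ≈ 0.719, b = sin(fδ)/sin δ ≈ 0.724.
p = a·p₁ + b·p₂ ≈ (0.228, 0.489, 0.842); φ = arcsin(p_z) ≈ 57.33°, λ = atan2(p_y, p_x) ≈ 64.97°.

≈ (57°N, 65°E)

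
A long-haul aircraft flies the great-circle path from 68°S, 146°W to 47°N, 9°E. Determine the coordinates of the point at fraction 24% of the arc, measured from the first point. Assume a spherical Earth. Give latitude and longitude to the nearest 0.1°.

≈ 64.3°S, 41.8°W

The haversine formula gives a central angle δ ≈ 2.713 rad (155.5°) between the endpoints.
Interpolate at f = 0.24 with slerp weights a = sin((1−f)δ)/sin δ ≈ 2.123, b = sin(fδ)/sin δ ≈ 1.459.
p = a·p₁ + b·p₂ ≈ (0.324, -0.289, -0.901); φ = arcsin(p_z) ≈ -64.28°, λ = atan2(p_y, p_x) ≈ -41.76°.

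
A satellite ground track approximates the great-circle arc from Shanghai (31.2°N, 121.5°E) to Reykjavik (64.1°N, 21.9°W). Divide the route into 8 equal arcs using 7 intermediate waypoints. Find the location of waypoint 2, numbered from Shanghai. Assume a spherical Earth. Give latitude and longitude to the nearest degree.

≈ (50°N, 113°E)

The haversine formula gives a central angle δ ≈ 1.404 rad (80.4°) between the endpoints.
Interpolate at f = 2/8 with slerp weights a = sin((1−f)δ)/sin δ ≈ 0.881, b = sin(fδ)/sin δ ≈ 0.349.
p = a·p₁ + b·p₂ ≈ (-0.252, 0.586, 0.770); φ = arcsin(p_z) ≈ 50.36°, λ = atan2(p_y, p_x) ≈ 113.32°.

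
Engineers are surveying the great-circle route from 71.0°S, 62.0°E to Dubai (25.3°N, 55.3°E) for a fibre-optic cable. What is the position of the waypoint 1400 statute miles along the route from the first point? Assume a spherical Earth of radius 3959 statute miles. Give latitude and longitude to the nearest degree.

Convert each endpoint to a unit vector on the sphere (x = cos φ cos λ, y = cos φ sin λ, z = sin φ).
The central angle between the endpoints is δ = arccos(p₁·p₂) ≈ 1.683 rad (96.4°). The total great-circle distance is δ·R ≈ 1.683 × 3959 ≈ 6662 mi, so the target fraction is f = 1400/6662 ≈ 0.210.
Interpolate at f ≈ 0.210 with slerp weights a = sin((1−f)δ)/sin δ ≈ 0.977, b = sin(fδ)/sin δ ≈ 0.348.
p = a·p₁ + b·p₂ ≈ (0.329, 0.540, -0.775); φ = arcsin(p_z) ≈ -50.80°, λ = atan2(p_y, p_x) ≈ 58.67°.

≈ 51°S, 59°E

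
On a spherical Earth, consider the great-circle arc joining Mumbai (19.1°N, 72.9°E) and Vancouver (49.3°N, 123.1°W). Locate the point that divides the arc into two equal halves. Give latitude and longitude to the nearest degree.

Convert each endpoint to a unit vector on the sphere (x = cos φ cos λ, y = cos φ sin λ, z = sin φ).
The central angle between the endpoints is δ = arccos(p₁·p₂) ≈ 1.922 rad (110.1°).
Interpolate at f = 1/2 with slerp weights a = sin((1−f)δ)/sin δ ≈ 0.873, b = sin(fδ)/sin δ ≈ 0.873.
p = a·p₁ + b·p₂ ≈ (-0.068, 0.312, 0.948); φ = arcsin(p_z) ≈ 71.39°, λ = atan2(p_y, p_x) ≈ 102.37°.

≈ 71°N, 102°E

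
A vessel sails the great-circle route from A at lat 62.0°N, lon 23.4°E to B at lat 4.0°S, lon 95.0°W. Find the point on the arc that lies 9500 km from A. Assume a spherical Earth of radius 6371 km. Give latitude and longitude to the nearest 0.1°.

≈ lat 15.0°N, lon 85.8°W

Write both endpoints as unit vectors p₁, p₂ with components (cos φ cos λ, cos φ sin λ, sin φ).
The central angle between the endpoints is δ = arccos(p₁·p₂) ≈ 1.859 rad (106.5°). The total great-circle distance is δ·R ≈ 1.859 × 6371 ≈ 11844 km, so the target fraction is f = 9500/11844 ≈ 0.802.
Interpolate at f ≈ 0.802 with slerp weights a = sin((1−f)δ)/sin δ ≈ 0.375, b = sin(fδ)/sin δ ≈ 1.040.
p = a·p₁ + b·p₂ ≈ (0.071, -0.963, 0.259); φ = arcsin(p_z) ≈ 15.00°, λ = atan2(p_y, p_x) ≈ -85.77°.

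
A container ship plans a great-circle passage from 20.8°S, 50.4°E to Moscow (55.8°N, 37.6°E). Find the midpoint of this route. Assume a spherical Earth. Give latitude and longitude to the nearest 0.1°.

≈ 17.6°N, 45.6°E

Write both endpoints as unit vectors p₁, p₂ with components (cos φ cos λ, cos φ sin λ, sin φ).
The central angle between the endpoints is δ = arccos(p₁·p₂) ≈ 1.350 rad (77.4°).
Interpolate at f = 1/2 with slerp weights a = sin((1−f)δ)/sin δ ≈ 0.641, b = sin(fδ)/sin δ ≈ 0.641.
p = a·p₁ + b·p₂ ≈ (0.667, 0.681, 0.302); φ = arcsin(p_z) ≈ 17.60°, λ = atan2(p_y, p_x) ≈ 45.60°.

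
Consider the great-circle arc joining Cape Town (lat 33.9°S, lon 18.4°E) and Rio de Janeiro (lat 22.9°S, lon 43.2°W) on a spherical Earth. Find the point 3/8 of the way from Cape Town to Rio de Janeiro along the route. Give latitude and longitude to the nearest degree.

Write both endpoints as unit vectors p₁, p₂ with components (cos φ cos λ, cos φ sin λ, sin φ).
The central angle between the endpoints is δ = arccos(p₁·p₂) ≈ 0.951 rad (54.5°).
Interpolate at f = 3/8 with slerp weights a = sin((1−f)δ)/sin δ ≈ 0.688, b = sin(fδ)/sin δ ≈ 0.429.
p = a·p₁ + b·p₂ ≈ (0.830, -0.090, -0.551); φ = arcsin(p_z) ≈ -33.41°, λ = atan2(p_y, p_x) ≈ -6.20°.

≈ lat 33°S, lon 6°W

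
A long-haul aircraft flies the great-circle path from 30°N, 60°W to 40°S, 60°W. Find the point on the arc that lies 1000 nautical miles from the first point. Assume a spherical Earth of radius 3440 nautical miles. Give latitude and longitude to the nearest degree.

≈ 13°N, 60°W

The haversine formula gives a central angle δ ≈ 1.222 rad (70.0°) between the endpoints. The total great-circle distance is δ·R ≈ 1.222 × 3440 ≈ 4203 nmi, so the target fraction is f = 1000/4203 ≈ 0.238.
Interpolate at f ≈ 0.238 with slerp weights a = sin((1−f)δ)/sin δ ≈ 0.854, b = sin(fδ)/sin δ ≈ 0.305.
p = a·p₁ + b·p₂ ≈ (0.487, -0.843, 0.231); φ = arcsin(p_z) ≈ 13.34°, λ = atan2(p_y, p_x) ≈ -60.00°.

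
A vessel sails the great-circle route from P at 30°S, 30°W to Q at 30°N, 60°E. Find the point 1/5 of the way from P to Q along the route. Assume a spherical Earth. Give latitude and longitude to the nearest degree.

≈ 19°S, 10°W

From cos δ = sin φ₁ sin φ₂ + cos φ₁ cos φ₂ cos Δλ, the central angle is δ ≈ 1.823 rad (104.5°).
Interpolate at f = 1/5 with slerp weights a = sin((1−f)δ)/sin δ ≈ 1.026, b = sin(fδ)/sin δ ≈ 0.368.
p = a·p₁ + b·p₂ ≈ (0.929, -0.168, -0.329); φ = arcsin(p_z) ≈ -19.21°, λ = atan2(p_y, p_x) ≈ -10.26°.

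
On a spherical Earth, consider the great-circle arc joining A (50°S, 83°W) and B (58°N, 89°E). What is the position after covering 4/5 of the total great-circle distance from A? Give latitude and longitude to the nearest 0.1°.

≈ (71.7°N, 6.8°E)

Convert each endpoint to a unit vector on the sphere (x = cos φ cos λ, y = cos φ sin λ, z = sin φ).
The central angle between the endpoints is δ = arccos(p₁·p₂) ≈ 2.980 rad (170.7°).
Interpolate at f = 4/5 with slerp weights a = sin((1−f)δ)/sin δ ≈ 3.486, b = sin(fδ)/sin δ ≈ 4.268.
p = a·p₁ + b·p₂ ≈ (0.313, 0.037, 0.949); φ = arcsin(p_z) ≈ 71.65°, λ = atan2(p_y, p_x) ≈ 6.81°.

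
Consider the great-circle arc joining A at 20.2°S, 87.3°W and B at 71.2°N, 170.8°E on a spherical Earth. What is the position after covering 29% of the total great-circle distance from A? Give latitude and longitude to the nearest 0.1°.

≈ 10.7°N, 98.2°W

The haversine formula gives a central angle δ ≈ 1.971 rad (112.9°) between the endpoints.
Interpolate at f = 0.29 with slerp weights a = sin((1−f)δ)/sin δ ≈ 1.070, b = sin(fδ)/sin δ ≈ 0.587.
p = a·p₁ + b·p₂ ≈ (-0.140, -0.972, 0.187); φ = arcsin(p_z) ≈ 10.75°, λ = atan2(p_y, p_x) ≈ -98.16°.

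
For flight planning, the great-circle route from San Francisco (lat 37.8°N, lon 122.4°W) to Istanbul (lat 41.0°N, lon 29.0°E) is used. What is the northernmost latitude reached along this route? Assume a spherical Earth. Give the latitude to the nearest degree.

≈ 73°N

The great circle lies in the plane with unit normal n̂ = (p₁ × p₂)/|p₁ × p₂|.
Here n̂_z ≈ +0.288; the vertex latitude is φ_max = arccos|n̂_z| ≈ 73.3°.
Check via Clairaut: cos φ_max = |cos φ₁| · sin C = cos(37.8°)·sin(21.3°) ≈ 0.288, again giving ≈ 73.3°.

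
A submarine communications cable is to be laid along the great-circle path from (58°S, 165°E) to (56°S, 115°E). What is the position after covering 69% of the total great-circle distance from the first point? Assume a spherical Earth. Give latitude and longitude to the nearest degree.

The haversine formula gives a central angle δ ≈ 0.466 rad (26.7°) between the endpoints.
Interpolate at f = 0.69 with slerp weights a = sin((1−f)δ)/sin δ ≈ 0.320, b = sin(fδ)/sin δ ≈ 0.703.
p = a·p₁ + b·p₂ ≈ (-0.330, 0.400, -0.855); φ = arcsin(p_z) ≈ -58.74°, λ = atan2(p_y, p_x) ≈ 129.51°.

≈ (59°S, 130°E)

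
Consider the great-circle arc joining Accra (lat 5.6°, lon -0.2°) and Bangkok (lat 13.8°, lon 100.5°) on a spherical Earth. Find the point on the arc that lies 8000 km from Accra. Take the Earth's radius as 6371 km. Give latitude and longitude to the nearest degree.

Write both endpoints as unit vectors p₁, p₂ with components (cos φ cos λ, cos φ sin λ, sin φ).
The central angle between the endpoints is δ = arccos(p₁·p₂) ≈ 1.728 rad (99.0°). The total great-circle distance is δ·R ≈ 1.728 × 6371 ≈ 11007 km, so the target fraction is f = 8000/11007 ≈ 0.727.
Interpolate at f ≈ 0.727 with slerp weights a = sin((1−f)δ)/sin δ ≈ 0.460, b = sin(fδ)/sin δ ≈ 0.963.
p = a·p₁ + b·p₂ ≈ (0.288, 0.918, 0.275); φ = arcsin(p_z) ≈ 15.93°, λ = atan2(p_y, p_x) ≈ 72.59°.

≈ lat 16°, lon 73°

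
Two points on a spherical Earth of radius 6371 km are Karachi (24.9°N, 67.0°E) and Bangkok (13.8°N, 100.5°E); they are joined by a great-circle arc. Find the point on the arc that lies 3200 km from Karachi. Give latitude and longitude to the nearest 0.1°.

Convert each endpoint to a unit vector on the sphere (x = cos φ cos λ, y = cos φ sin λ, z = sin φ).
The central angle between the endpoints is δ = arccos(p₁·p₂) ≈ 0.583 rad (33.4°). The total great-circle distance is δ·R ≈ 0.583 × 6371 ≈ 3713 km, so the target fraction is f = 3200/3713 ≈ 0.862.
Interpolate at f ≈ 0.862 with slerp weights a = sin((1−f)δ)/sin δ ≈ 0.146, b = sin(fδ)/sin δ ≈ 0.875.
p = a·p₁ + b·p₂ ≈ (-0.103, 0.957, 0.270); φ = arcsin(p_z) ≈ 15.67°, λ = atan2(p_y, p_x) ≈ 96.15°.

≈ 15.7°N, 96.1°E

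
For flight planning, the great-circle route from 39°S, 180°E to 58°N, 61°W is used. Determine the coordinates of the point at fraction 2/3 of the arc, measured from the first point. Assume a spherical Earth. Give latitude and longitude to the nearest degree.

≈ 36°N, 123°W

Write both endpoints as unit vectors p₁, p₂ with components (cos φ cos λ, cos φ sin λ, sin φ).
The central angle between the endpoints is δ = arccos(p₁·p₂) ≈ 2.394 rad (137.2°).
Interpolate at f = 2/3 with slerp weights a = sin((1−f)δ)/sin δ ≈ 1.053, b = sin(fδ)/sin δ ≈ 1.470.
p = a·p₁ + b·p₂ ≈ (-0.441, -0.682, 0.584); φ = arcsin(p_z) ≈ 35.75°, λ = atan2(p_y, p_x) ≈ -122.89°.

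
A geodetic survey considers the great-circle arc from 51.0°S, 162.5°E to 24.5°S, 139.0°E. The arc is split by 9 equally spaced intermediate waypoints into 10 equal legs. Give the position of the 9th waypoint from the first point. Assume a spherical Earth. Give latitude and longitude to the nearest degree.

The haversine formula gives a central angle δ ≈ 0.560 rad (32.1°) between the endpoints.
Interpolate at f = 9/10 with slerp weights a = sin((1−f)δ)/sin δ ≈ 0.105, b = sin(fδ)/sin δ ≈ 0.909.
p = a·p₁ + b·p₂ ≈ (-0.688, 0.563, -0.459); φ = arcsin(p_z) ≈ -27.32°, λ = atan2(p_y, p_x) ≈ 140.71°.

≈ 27°S, 141°E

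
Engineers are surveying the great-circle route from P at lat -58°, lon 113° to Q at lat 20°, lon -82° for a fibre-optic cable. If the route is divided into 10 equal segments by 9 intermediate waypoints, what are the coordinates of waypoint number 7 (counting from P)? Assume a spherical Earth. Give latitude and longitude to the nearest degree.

From cos δ = sin φ₁ sin φ₂ + cos φ₁ cos φ₂ cos Δλ, the central angle is δ ≈ 2.451 rad (140.4°).
Interpolate at f = 7/10 with slerp weights a = sin((1−f)δ)/sin δ ≈ 1.054, b = sin(fδ)/sin δ ≈ 1.554.
p = a·p₁ + b·p₂ ≈ (-0.015, -0.932, -0.362); φ = arcsin(p_z) ≈ -21.22°, λ = atan2(p_y, p_x) ≈ -90.92°.

≈ lat -21°, lon -91°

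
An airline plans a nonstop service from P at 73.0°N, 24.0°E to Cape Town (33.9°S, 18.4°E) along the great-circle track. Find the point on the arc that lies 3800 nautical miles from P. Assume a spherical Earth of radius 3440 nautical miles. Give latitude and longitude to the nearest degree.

≈ 10°N, 20°E

From cos δ = sin φ₁ sin φ₂ + cos φ₁ cos φ₂ cos Δλ, the central angle is δ ≈ 1.867 rad (107.0°). The total great-circle distance is δ·R ≈ 1.867 × 3440 ≈ 6422 nmi, so the target fraction is f = 3800/6422 ≈ 0.592.
Interpolate at f ≈ 0.592 with slerp weights a = sin((1−f)δ)/sin δ ≈ 0.722, b = sin(fδ)/sin δ ≈ 0.934.
p = a·p₁ + b·p₂ ≈ (0.928, 0.331, 0.170); φ = arcsin(p_z) ≈ 9.76°, λ = atan2(p_y, p_x) ≈ 19.60°.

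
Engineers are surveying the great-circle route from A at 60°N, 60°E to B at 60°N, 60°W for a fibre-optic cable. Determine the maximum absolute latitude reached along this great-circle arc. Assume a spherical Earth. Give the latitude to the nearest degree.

The great circle lies in the plane with unit normal n̂ = (p₁ × p₂)/|p₁ × p₂|.
Here n̂_z ≈ -0.277; the vertex latitude is φ_max = arccos|n̂_z| ≈ 73.9°.
Check via Clairaut: cos φ_max = |cos φ₁| · sin C = cos(60.0°)·sin(33.7°) ≈ 0.277, again giving ≈ 73.9°.

≈ 74°N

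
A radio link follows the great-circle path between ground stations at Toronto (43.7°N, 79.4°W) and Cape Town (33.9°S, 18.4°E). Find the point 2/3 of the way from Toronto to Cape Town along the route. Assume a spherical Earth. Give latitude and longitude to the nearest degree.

≈ 7°S, 13°W

Write both endpoints as unit vectors p₁, p₂ with components (cos φ cos λ, cos φ sin λ, sin φ).
The central angle between the endpoints is δ = arccos(p₁·p₂) ≈ 2.056 rad (117.8°).
Interpolate at f = 2/3 with slerp weights a = sin((1−f)δ)/sin δ ≈ 0.716, b = sin(fδ)/sin δ ≈ 1.108.
p = a·p₁ + b·p₂ ≈ (0.968, -0.218, -0.124); φ = arcsin(p_z) ≈ -7.10°, λ = atan2(p_y, p_x) ≈ -12.71°.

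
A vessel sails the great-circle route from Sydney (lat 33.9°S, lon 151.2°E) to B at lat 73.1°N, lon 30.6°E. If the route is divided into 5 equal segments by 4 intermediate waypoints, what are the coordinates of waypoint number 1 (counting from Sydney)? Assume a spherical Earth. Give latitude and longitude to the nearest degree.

≈ lat 9°S, lon 143°E

Write both endpoints as unit vectors p₁, p₂ with components (cos φ cos λ, cos φ sin λ, sin φ).
The central angle between the endpoints is δ = arccos(p₁·p₂) ≈ 2.287 rad (131.0°).
Interpolate at f = 1/5 with slerp weights a = sin((1−f)δ)/sin δ ≈ 1.282, b = sin(fδ)/sin δ ≈ 0.585.
p = a·p₁ + b·p₂ ≈ (-0.786, 0.599, -0.155); φ = arcsin(p_z) ≈ -8.90°, λ = atan2(p_y, p_x) ≈ 142.67°.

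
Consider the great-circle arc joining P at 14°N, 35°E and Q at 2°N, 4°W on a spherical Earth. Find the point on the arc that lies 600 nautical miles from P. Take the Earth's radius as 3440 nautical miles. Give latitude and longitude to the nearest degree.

≈ 11°N, 25°E

From cos δ = sin φ₁ sin φ₂ + cos φ₁ cos φ₂ cos Δλ, the central angle is δ ≈ 0.704 rad (40.4°). The total great-circle distance is δ·R ≈ 0.704 × 3440 ≈ 2423 nmi, so the target fraction is f = 600/2423 ≈ 0.248.
Interpolate at f ≈ 0.248 with slerp weights a = sin((1−f)δ)/sin δ ≈ 0.781, b = sin(fδ)/sin δ ≈ 0.268.
p = a·p₁ + b·p₂ ≈ (0.888, 0.416, 0.198); φ = arcsin(p_z) ≈ 11.43°, λ = atan2(p_y, p_x) ≈ 25.10°.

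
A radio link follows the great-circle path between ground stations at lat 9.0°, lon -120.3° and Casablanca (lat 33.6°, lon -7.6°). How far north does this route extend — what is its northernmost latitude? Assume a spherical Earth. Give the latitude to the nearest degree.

The great circle lies in the plane with unit normal n̂ = (p₁ × p₂)/|p₁ × p₂|.
Here n̂_z ≈ +0.780; the vertex latitude is φ_max = arccos|n̂_z| ≈ 38.7°.

≈ 39°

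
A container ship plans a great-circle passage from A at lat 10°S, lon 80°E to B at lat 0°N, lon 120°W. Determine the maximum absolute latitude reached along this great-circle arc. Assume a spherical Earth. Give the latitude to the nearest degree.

The great circle lies in the plane with unit normal n̂ = (p₁ × p₂)/|p₁ × p₂|.
Here n̂_z ≈ +0.889; the vertex latitude is φ_max = arccos|n̂_z| ≈ 27.3°.

≈ 27°S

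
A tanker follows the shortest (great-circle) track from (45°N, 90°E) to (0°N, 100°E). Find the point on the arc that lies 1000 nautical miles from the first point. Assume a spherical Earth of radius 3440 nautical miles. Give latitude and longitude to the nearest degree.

≈ (29°N, 95°E)

Convert each endpoint to a unit vector on the sphere (x = cos φ cos λ, y = cos φ sin λ, z = sin φ).
The central angle between the endpoints is δ = arccos(p₁·p₂) ≈ 0.800 rad (45.9°). The total great-circle distance is δ·R ≈ 0.800 × 3440 ≈ 2754 nmi, so the target fraction is f = 1000/2754 ≈ 0.363.
Interpolate at f ≈ 0.363 with slerp weights a = sin((1−f)δ)/sin δ ≈ 0.680, b = sin(fδ)/sin δ ≈ 0.399.
p = a·p₁ + b·p₂ ≈ (-0.069, 0.874, 0.481); φ = arcsin(p_z) ≈ 28.74°, λ = atan2(p_y, p_x) ≈ 94.54°.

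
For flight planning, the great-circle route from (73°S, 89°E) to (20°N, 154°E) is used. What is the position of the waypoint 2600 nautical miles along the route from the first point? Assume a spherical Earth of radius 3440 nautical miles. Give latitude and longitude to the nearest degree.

≈ (37°S, 137°E)

From cos δ = sin φ₁ sin φ₂ + cos φ₁ cos φ₂ cos Δλ, the central angle is δ ≈ 1.783 rad (102.2°). The total great-circle distance is δ·R ≈ 1.783 × 3440 ≈ 6135 nmi, so the target fraction is f = 2600/6135 ≈ 0.424.
Interpolate at f ≈ 0.424 with slerp weights a = sin((1−f)δ)/sin δ ≈ 0.876, b = sin(fδ)/sin δ ≈ 0.702.
p = a·p₁ + b·p₂ ≈ (-0.588, 0.545, -0.597); φ = arcsin(p_z) ≈ -36.69°, λ = atan2(p_y, p_x) ≈ 137.18°.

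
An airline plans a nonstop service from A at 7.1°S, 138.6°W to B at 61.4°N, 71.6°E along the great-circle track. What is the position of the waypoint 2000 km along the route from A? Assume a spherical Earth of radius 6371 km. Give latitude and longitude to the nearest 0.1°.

≈ 10.2°N, 143.7°W

Convert each endpoint to a unit vector on the sphere (x = cos φ cos λ, y = cos φ sin λ, z = sin φ).
The central angle between the endpoints is δ = arccos(p₁·p₂) ≈ 2.117 rad (121.3°). The total great-circle distance is δ·R ≈ 2.117 × 6371 ≈ 13485 km, so the target fraction is f = 2000/13485 ≈ 0.148.
Interpolate at f ≈ 0.148 with slerp weights a = sin((1−f)δ)/sin δ ≈ 1.139, b = sin(fδ)/sin δ ≈ 0.361.
p = a·p₁ + b·p₂ ≈ (-0.793, -0.583, 0.176); φ = arcsin(p_z) ≈ 10.16°, λ = atan2(p_y, p_x) ≈ -143.67°.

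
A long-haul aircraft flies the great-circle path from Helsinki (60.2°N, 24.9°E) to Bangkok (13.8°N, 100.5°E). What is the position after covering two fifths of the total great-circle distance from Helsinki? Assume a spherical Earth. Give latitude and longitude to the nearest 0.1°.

From cos δ = sin φ₁ sin φ₂ + cos φ₁ cos φ₂ cos Δλ, the central angle is δ ≈ 1.238 rad (70.9°).
Interpolate at f = 2/5 with slerp weights a = sin((1−f)δ)/sin δ ≈ 0.716, b = sin(fδ)/sin δ ≈ 0.503.
p = a·p₁ + b·p₂ ≈ (0.234, 0.630, 0.741); φ = arcsin(p_z) ≈ 47.80°, λ = atan2(p_y, p_x) ≈ 69.65°.

≈ 47.8°N, 69.7°E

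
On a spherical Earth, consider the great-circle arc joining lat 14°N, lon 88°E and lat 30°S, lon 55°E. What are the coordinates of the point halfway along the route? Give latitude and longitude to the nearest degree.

≈ lat 8°S, lon 72°E

Convert each endpoint to a unit vector on the sphere (x = cos φ cos λ, y = cos φ sin λ, z = sin φ).
The central angle between the endpoints is δ = arccos(p₁·p₂) ≈ 0.947 rad (54.3°).
Interpolate at f = 1/2 with slerp weights a = sin((1−f)δ)/sin δ ≈ 0.562, b = sin(fδ)/sin δ ≈ 0.562.
p = a·p₁ + b·p₂ ≈ (0.298, 0.943, -0.145); φ = arcsin(p_z) ≈ -8.34°, λ = atan2(p_y, p_x) ≈ 72.46°.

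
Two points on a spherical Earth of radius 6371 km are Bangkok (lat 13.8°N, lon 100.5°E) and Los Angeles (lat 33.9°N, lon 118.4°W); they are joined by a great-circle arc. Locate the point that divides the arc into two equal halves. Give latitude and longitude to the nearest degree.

Write both endpoints as unit vectors p₁, p₂ with components (cos φ cos λ, cos φ sin λ, sin φ).
The central angle between the endpoints is δ = arccos(p₁·p₂) ≈ 2.088 rad (119.6°).
Interpolate at f = 1/2 with slerp weights a = sin((1−f)δ)/sin δ ≈ 0.994, b = sin(fδ)/sin δ ≈ 0.994.
p = a·p₁ + b·p₂ ≈ (-0.568, 0.223, 0.792); φ = arcsin(p_z) ≈ 52.35°, λ = atan2(p_y, p_x) ≈ 158.54°.

≈ lat 52°N, lon 159°E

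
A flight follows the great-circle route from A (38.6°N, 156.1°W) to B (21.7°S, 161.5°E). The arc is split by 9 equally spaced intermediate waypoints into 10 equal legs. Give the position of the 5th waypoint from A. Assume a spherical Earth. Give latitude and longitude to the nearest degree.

From cos δ = sin φ₁ sin φ₂ + cos φ₁ cos φ₂ cos Δλ, the central angle is δ ≈ 1.260 rad (72.2°).
Interpolate at f = 5/10 with slerp weights a = sin((1−f)δ)/sin δ ≈ 0.619, b = sin(fδ)/sin δ ≈ 0.619.
p = a·p₁ + b·p₂ ≈ (-0.987, -0.013, 0.157); φ = arcsin(p_z) ≈ 9.05°, λ = atan2(p_y, p_x) ≈ -179.22°.

≈ (9°N, 179°W)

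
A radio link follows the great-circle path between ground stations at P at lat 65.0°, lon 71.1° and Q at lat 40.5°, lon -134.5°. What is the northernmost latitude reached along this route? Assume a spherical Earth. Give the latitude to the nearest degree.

The great circle lies in the plane with unit normal n̂ = (p₁ × p₂)/|p₁ × p₂|.
Here n̂_z ≈ +0.146; the vertex latitude is φ_max = arccos|n̂_z| ≈ 81.6°.
Check via Clairaut: cos φ_max = |cos φ₁| · sin C = cos(65.0°)·sin(20.1°) ≈ 0.146, again giving ≈ 81.6°.

≈ 82°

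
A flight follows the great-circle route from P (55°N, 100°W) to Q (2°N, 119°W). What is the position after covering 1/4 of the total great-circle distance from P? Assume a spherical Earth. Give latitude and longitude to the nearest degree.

The haversine formula gives a central angle δ ≈ 0.964 rad (55.2°) between the endpoints.
Interpolate at f = 1/4 with slerp weights a = sin((1−f)δ)/sin δ ≈ 0.805, b = sin(fδ)/sin δ ≈ 0.291.
p = a·p₁ + b·p₂ ≈ (-0.221, -0.709, 0.670); φ = arcsin(p_z) ≈ 42.06°, λ = atan2(p_y, p_x) ≈ -107.31°.

≈ (42°N, 107°W)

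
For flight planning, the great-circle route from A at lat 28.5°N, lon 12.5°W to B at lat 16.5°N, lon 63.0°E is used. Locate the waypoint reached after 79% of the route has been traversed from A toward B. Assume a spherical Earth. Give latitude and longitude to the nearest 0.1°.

From cos δ = sin φ₁ sin φ₂ + cos φ₁ cos φ₂ cos Δλ, the central angle is δ ≈ 1.217 rad (69.7°).
Interpolate at f = 0.79 with slerp weights a = sin((1−f)δ)/sin δ ≈ 0.269, b = sin(fδ)/sin δ ≈ 0.874.
p = a·p₁ + b·p₂ ≈ (0.612, 0.696, 0.377); φ = arcsin(p_z) ≈ 22.14°, λ = atan2(p_y, p_x) ≈ 48.67°.

≈ lat 22.1°N, lon 48.7°E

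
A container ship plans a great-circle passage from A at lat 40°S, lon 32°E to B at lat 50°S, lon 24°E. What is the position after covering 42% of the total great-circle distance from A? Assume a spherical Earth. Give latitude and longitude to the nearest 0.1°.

From cos δ = sin φ₁ sin φ₂ + cos φ₁ cos φ₂ cos Δλ, the central angle is δ ≈ 0.200 rad (11.5°).
Interpolate at f = 0.42 with slerp weights a = sin((1−f)δ)/sin δ ≈ 0.583, b = sin(fδ)/sin δ ≈ 0.422.
p = a·p₁ + b·p₂ ≈ (0.626, 0.347, -0.698); φ = arcsin(p_z) ≈ -44.27°, λ = atan2(p_y, p_x) ≈ 28.98°.

≈ lat 44.3°S, lon 29.0°E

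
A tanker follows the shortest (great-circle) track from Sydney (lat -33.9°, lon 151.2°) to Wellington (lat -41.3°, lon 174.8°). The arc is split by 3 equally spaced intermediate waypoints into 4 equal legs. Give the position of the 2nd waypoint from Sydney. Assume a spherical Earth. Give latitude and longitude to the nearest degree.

≈ lat -38°, lon 162°

The haversine formula gives a central angle δ ≈ 0.350 rad (20.0°) between the endpoints.
Interpolate at f = 2/4 with slerp weights a = sin((1−f)δ)/sin δ ≈ 0.508, b = sin(fδ)/sin δ ≈ 0.508.
p = a·p₁ + b·p₂ ≈ (-0.749, 0.238, -0.618); φ = arcsin(p_z) ≈ -38.19°, λ = atan2(p_y, p_x) ≈ 162.40°.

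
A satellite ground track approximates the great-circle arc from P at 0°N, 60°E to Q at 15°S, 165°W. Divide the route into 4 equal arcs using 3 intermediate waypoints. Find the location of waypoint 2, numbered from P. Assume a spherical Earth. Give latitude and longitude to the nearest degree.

Convert each endpoint to a unit vector on the sphere (x = cos φ cos λ, y = cos φ sin λ, z = sin φ).
The central angle between the endpoints is δ = arccos(p₁·p₂) ≈ 2.323 rad (133.1°).
Interpolate at f = 2/4 with slerp weights a = sin((1−f)δ)/sin δ ≈ 1.256, b = sin(fδ)/sin δ ≈ 1.256.
p = a·p₁ + b·p₂ ≈ (-0.544, 0.774, -0.325); φ = arcsin(p_z) ≈ -18.97°, λ = atan2(p_y, p_x) ≈ 125.10°.

≈ 19°S, 125°E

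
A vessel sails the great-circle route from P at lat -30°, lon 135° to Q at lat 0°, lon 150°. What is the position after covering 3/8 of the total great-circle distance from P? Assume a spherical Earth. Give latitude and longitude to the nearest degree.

≈ lat -19°, lon 141°

Write both endpoints as unit vectors p₁, p₂ with components (cos φ cos λ, cos φ sin λ, sin φ).
The central angle between the endpoints is δ = arccos(p₁·p₂) ≈ 0.580 rad (33.2°).
Interpolate at f = 3/8 with slerp weights a = sin((1−f)δ)/sin δ ≈ 0.647, b = sin(fδ)/sin δ ≈ 0.394.
p = a·p₁ + b·p₂ ≈ (-0.737, 0.593, -0.324); φ = arcsin(p_z) ≈ -18.88°, λ = atan2(p_y, p_x) ≈ 141.18°.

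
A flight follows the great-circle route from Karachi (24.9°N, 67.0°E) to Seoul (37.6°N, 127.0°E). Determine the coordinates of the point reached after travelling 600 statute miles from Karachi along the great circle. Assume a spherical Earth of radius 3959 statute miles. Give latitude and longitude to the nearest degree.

≈ 29°N, 76°E

Write both endpoints as unit vectors p₁, p₂ with components (cos φ cos λ, cos φ sin λ, sin φ).
The central angle between the endpoints is δ = arccos(p₁·p₂) ≈ 0.907 rad (52.0°). The total great-circle distance is δ·R ≈ 0.907 × 3959 ≈ 3590 mi, so the target fraction is f = 600/3590 ≈ 0.167.
Interpolate at f ≈ 0.167 with slerp weights a = sin((1−f)δ)/sin δ ≈ 0.870, b = sin(fδ)/sin δ ≈ 0.192.
p = a·p₁ + b·p₂ ≈ (0.217, 0.848, 0.483); φ = arcsin(p_z) ≈ 28.91°, λ = atan2(p_y, p_x) ≈ 75.64°.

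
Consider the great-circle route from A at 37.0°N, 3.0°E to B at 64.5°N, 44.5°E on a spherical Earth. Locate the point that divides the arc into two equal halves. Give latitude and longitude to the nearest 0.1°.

≈ 52.4°N, 17.3°E

Convert each endpoint to a unit vector on the sphere (x = cos φ cos λ, y = cos φ sin λ, z = sin φ).
The central angle between the endpoints is δ = arccos(p₁·p₂) ≈ 0.642 rad (36.8°).
Interpolate at f = 1/2 with slerp weights a = sin((1−f)δ)/sin δ ≈ 0.527, b = sin(fδ)/sin δ ≈ 0.527.
p = a·p₁ + b·p₂ ≈ (0.582, 0.181, 0.793); φ = arcsin(p_z) ≈ 52.44°, λ = atan2(p_y, p_x) ≈ 17.28°.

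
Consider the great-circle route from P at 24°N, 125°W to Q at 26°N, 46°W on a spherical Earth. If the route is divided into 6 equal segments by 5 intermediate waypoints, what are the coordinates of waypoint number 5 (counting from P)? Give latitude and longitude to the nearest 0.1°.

Convert each endpoint to a unit vector on the sphere (x = cos φ cos λ, y = cos φ sin λ, z = sin φ).
The central angle between the endpoints is δ = arccos(p₁·p₂) ≈ 1.229 rad (70.4°).
Interpolate at f = 5/6 with slerp weights a = sin((1−f)δ)/sin δ ≈ 0.216, b = sin(fδ)/sin δ ≈ 0.907.
p = a·p₁ + b·p₂ ≈ (0.453, -0.748, 0.485); φ = arcsin(p_z) ≈ 29.03°, λ = atan2(p_y, p_x) ≈ -58.79°.

≈ 29.0°N, 58.8°W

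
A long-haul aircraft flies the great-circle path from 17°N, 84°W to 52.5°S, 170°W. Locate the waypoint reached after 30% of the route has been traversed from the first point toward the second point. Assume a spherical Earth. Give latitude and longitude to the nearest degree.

≈ 7°S, 102°W

Write both endpoints as unit vectors p₁, p₂ with components (cos φ cos λ, cos φ sin λ, sin φ).
The central angle between the endpoints is δ = arccos(p₁·p₂) ≈ 1.763 rad (101.0°).
Interpolate at f = 0.30 with slerp weights a = sin((1−f)δ)/sin δ ≈ 0.962, b = sin(fδ)/sin δ ≈ 0.514.
p = a·p₁ + b·p₂ ≈ (-0.212, -0.969, -0.127); φ = arcsin(p_z) ≈ -7.28°, λ = atan2(p_y, p_x) ≈ -102.35°.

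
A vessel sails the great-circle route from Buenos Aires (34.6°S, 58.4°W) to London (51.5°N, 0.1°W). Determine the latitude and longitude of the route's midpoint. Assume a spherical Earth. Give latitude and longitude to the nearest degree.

Write both endpoints as unit vectors p₁, p₂ with components (cos φ cos λ, cos φ sin λ, sin φ).
The central angle between the endpoints is δ = arccos(p₁·p₂) ≈ 1.747 rad (100.1°).
Interpolate at f = 1/2 with slerp weights a = sin((1−f)δ)/sin δ ≈ 0.779, b = sin(fδ)/sin δ ≈ 0.779.
p = a·p₁ + b·p₂ ≈ (0.820, -0.547, 0.167); φ = arcsin(p_z) ≈ 9.63°, λ = atan2(p_y, p_x) ≈ -33.68°.

≈ 10°N, 34°W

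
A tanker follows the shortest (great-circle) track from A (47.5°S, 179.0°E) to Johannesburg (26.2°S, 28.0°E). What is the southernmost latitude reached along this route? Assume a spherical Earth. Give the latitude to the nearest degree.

≈ 73°S

The great circle lies in the plane with unit normal n̂ = (p₁ × p₂)/|p₁ × p₂|.
Here n̂_z ≈ -0.300; the vertex latitude is φ_max = arccos|n̂_z| ≈ 72.5°.
Check via Clairaut: cos φ_max = |cos φ₁| · sin C = cos(47.5°)·sin(153.6°) ≈ 0.300, again giving ≈ 72.5°.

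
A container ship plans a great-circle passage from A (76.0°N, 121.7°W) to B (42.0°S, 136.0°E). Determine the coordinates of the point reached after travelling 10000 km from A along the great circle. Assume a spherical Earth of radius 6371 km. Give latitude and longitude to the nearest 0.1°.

Write both endpoints as unit vectors p₁, p₂ with components (cos φ cos λ, cos φ sin λ, sin φ).
The central angle between the endpoints is δ = arccos(p₁·p₂) ≈ 2.329 rad (133.4°). The total great-circle distance is δ·R ≈ 2.329 × 6371 ≈ 14837 km, so the target fraction is f = 10000/14837 ≈ 0.674.
Interpolate at f ≈ 0.674 with slerp weights a = sin((1−f)δ)/sin δ ≈ 0.948, b = sin(fδ)/sin δ ≈ 1.377.
p = a·p₁ + b·p₂ ≈ (-0.857, 0.516, -0.002); φ = arcsin(p_z) ≈ -0.09°, λ = atan2(p_y, p_x) ≈ 148.95°.

≈ (0.1°S, 148.9°E)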